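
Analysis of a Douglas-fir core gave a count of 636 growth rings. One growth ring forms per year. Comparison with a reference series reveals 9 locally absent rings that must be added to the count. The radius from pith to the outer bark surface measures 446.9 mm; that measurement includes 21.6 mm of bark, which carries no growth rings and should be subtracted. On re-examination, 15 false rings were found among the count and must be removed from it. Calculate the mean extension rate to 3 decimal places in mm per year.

Correcting the raw count gives 636 − 15 + 9 = 630 true growth rings.
The growth record spans 446.9 − 21.6 = 425.3 mm.
425.3 mm over 630 years gives 425.3 / 630 ≈ 0.675 mm per year.

0.675 mm per year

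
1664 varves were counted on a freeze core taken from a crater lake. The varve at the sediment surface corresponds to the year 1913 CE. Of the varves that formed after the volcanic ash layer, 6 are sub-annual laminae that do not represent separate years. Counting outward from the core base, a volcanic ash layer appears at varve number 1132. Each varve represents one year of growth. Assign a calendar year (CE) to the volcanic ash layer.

Between varve 1132 and the sediment surface there are 1664 − 1132 = 532 varves.
Excluding 6 false varves: 532 − 6 = 526.
1913 − 526 = 1387 CE.

1387 CE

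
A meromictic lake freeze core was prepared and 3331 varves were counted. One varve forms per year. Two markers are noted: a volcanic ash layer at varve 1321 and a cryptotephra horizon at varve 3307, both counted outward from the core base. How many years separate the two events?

1986 yr

The two markers are separated by 3307 − 1321 = 1986 varves.
At one varve per year, 1986 years elapsed between them.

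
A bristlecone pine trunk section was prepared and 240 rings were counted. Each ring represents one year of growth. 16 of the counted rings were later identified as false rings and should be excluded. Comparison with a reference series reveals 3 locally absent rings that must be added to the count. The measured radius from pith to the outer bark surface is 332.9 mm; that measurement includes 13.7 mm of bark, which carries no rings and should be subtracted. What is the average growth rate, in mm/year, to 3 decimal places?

1.406 mm/year

True ring count = 240 − 16 + 3 = 227.
The growth record spans 332.9 − 13.7 = 319.2 mm.
Mean rate = 319.2 mm / 227 years ≈ 1.406 mm/year.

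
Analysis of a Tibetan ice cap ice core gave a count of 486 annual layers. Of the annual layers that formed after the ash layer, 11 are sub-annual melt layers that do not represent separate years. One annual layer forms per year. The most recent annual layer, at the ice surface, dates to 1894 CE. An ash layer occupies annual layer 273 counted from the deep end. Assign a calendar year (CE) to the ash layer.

1692 CE

The ash layer sits at annual layer 273 from the deep end, so 486 − 273 = 213 annual layers formed after it.
Excluding 11 false annual layers: 213 − 11 = 202.
Counting back 202 years from 1894 CE places the ash layer in 1894 − 202 = 1692 CE.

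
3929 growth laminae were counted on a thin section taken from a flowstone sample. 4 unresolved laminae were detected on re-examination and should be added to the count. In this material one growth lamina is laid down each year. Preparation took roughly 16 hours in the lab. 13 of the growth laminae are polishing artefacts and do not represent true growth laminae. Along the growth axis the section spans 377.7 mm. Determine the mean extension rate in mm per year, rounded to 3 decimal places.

0.096 mm per year

After corrections the count is 3929 − 13 + 4 = 3920 growth laminae.
377.7 mm over 3920 years gives 377.7 / 3920 ≈ 0.096 mm per year.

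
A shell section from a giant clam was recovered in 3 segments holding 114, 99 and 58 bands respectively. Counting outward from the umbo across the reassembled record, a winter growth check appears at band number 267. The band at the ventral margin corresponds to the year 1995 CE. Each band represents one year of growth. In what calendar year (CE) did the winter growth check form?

Total bands = 114 + 99 + 58 = 271.
Between band 267 and the ventral margin there are 271 − 267 = 4 bands.
1995 − 4 = 1991 CE.

1991 CE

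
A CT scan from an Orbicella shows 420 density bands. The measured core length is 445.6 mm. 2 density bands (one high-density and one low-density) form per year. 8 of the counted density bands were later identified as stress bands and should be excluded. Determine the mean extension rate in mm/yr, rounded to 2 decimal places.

True density band count = 420 − 8 = 412.
412 density bands at 2 per year is 412 / 2 = 206 years.
445.6 mm over 206 years gives 445.6 / 206 ≈ 2.16 mm/yr.

2.16 mm/yr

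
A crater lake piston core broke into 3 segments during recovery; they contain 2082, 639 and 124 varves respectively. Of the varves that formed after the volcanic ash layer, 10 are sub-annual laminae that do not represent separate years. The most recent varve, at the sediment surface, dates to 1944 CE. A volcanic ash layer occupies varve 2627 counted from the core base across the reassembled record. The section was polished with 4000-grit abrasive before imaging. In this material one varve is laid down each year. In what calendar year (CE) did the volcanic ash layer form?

1736 CE

Total varves = 2082 + 639 + 124 = 2845.
2845 − 2627 = 218 varves lie beyond the volcanic ash layer toward the sediment surface.
Removing the 10 false varves leaves 218 − 10 = 208 true varves beyond the volcanic ash layer.
Counting back 208 years from 1944 CE places the volcanic ash layer in 1944 − 208 = 1736 CE.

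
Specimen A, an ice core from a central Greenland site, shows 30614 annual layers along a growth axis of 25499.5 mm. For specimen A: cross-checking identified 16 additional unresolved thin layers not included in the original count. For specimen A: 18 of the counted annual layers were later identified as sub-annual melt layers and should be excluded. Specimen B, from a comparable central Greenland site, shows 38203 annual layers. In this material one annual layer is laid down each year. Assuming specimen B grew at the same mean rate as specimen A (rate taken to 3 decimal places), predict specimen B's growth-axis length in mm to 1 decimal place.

31823.1 mm

Specimen A: after corrections the count is 30614 − 18 + 16 = 30612 annual layers.
A: 25499.5 mm over 30612 years gives 25499.5 / 30612 ≈ 0.833 mm per year.
Length of B = 0.833 × 38203 = 31823.1 mm.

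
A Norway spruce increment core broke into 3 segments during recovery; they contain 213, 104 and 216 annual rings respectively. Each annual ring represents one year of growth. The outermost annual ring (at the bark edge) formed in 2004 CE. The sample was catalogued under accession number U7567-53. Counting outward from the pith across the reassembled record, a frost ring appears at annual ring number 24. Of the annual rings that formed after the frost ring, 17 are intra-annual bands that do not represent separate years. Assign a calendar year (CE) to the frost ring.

Total annual rings = 213 + 104 + 216 = 533.
Between annual ring 24 and the bark edge there are 533 − 24 = 509 annual rings.
Removing the 17 false annual rings leaves 509 − 17 = 492 true annual rings beyond the frost ring.
2004 − 492 = 1512 CE.

1512 CE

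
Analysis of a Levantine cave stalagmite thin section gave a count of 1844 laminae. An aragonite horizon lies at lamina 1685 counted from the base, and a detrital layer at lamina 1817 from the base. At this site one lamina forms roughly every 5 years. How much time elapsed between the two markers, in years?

Separation: 1817 − 1685 = 132 laminae.
132 laminae at 5 years each span 132 × 5 = 660 years.

660 yr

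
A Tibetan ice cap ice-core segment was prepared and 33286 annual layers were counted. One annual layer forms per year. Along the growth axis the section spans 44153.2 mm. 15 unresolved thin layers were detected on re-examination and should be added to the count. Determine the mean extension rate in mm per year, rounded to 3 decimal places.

1.326 mm per year

Adjusted count: 33286 + 15 = 33301 annual layers.
Extension rate ≈ 44153.2 / 33301 = 1.326 mm per year.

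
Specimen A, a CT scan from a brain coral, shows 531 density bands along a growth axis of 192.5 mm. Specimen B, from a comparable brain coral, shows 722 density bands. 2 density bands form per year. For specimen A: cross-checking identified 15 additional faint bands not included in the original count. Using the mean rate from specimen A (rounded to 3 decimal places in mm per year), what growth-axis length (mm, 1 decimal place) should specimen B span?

Specimen A: true density band count = 531 + 15 = 546.
Specimen A: dividing by 2 density bands per year: 546 / 2 = 273 years.
A: Mean rate = 192.5 mm / 273 years ≈ 0.705 mm/year.
Specimen B: with 2 density bands per year, 722 / 2 = 361 years. Length of B = 0.705 × 361 = 254.5 mm.

254.5 mm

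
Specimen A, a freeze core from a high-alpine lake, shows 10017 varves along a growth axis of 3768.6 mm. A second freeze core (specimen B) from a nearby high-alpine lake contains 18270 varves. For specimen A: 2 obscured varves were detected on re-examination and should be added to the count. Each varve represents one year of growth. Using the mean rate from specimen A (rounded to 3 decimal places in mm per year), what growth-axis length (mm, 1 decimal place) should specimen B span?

Specimen A: after corrections the count is 10017 + 2 = 10019 varves.
A: Mean rate = 3768.6 mm / 10019 years ≈ 0.376 mm per year.
For B, 0.376 mm/year × 18270 years = 6869.5 mm.

6869.5 mm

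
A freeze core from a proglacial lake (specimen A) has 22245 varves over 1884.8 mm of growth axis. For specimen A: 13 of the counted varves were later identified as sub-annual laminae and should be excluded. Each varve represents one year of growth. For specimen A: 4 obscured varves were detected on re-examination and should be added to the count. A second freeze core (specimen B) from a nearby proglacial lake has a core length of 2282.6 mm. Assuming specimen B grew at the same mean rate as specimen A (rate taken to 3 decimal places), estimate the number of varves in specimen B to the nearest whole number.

26854 varves

Specimen A: correcting the raw count gives 22245 − 13 + 4 = 22236 true varves.
A: 1884.8 mm over 22236 years gives 1884.8 / 22236 ≈ 0.085 mm per year.
B spans 2282.6 / 0.085 = 26854.12 years ≈ 26854 varves.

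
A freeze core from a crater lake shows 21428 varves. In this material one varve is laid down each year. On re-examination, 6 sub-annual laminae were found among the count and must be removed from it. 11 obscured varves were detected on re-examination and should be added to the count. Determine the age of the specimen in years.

21433 years

After corrections the count is 21428 − 6 + 11 = 21433 varves.
At one varve per year, that is 21433 years.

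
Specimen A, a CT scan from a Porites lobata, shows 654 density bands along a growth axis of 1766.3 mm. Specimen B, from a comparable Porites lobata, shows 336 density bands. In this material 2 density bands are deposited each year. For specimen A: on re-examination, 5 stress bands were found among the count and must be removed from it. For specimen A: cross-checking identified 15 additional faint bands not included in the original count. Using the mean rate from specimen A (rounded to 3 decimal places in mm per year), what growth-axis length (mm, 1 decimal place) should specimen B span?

Specimen A: adjusted count: 654 − 5 + 15 = 664 density bands.
Specimen A: 664 density bands at 2 per year is 664 / 2 = 332 years.
A: Mean rate = 1766.3 mm / 332 years ≈ 5.320 mm/yr.
Specimen B: with 2 density bands per year, 336 / 2 = 168 years. Length of B = 5.320 × 168 = 893.8 mm.

893.8 mm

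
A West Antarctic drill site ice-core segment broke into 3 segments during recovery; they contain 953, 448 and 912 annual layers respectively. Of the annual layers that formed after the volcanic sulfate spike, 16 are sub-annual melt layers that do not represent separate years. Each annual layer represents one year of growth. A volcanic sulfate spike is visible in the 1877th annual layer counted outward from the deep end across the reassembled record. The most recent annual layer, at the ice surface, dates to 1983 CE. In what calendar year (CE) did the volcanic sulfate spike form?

1563 CE

Total annual layers = 953 + 448 + 912 = 2313.
Between annual layer 1877 and the ice surface there are 2313 − 1877 = 436 annual layers.
Excluding 16 false annual layers: 436 − 16 = 420.
Counting back 420 years from 1983 CE places the volcanic sulfate spike in 1983 − 420 = 1563 CE.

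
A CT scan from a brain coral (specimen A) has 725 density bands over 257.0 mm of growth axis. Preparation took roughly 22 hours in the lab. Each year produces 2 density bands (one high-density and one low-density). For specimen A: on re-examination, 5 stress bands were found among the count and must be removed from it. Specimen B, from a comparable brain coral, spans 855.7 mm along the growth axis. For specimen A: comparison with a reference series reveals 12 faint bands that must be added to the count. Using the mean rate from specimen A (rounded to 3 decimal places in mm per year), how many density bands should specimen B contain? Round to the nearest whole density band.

2438 density bands

Specimen A: correcting the raw count gives 725 − 5 + 12 = 732 true density bands.
Specimen A: with 2 density bands per year, 732 / 2 = 366 years.
A: Mean rate = 257.0 mm / 366 years ≈ 0.702 mm/yr.
Specimen B: 855.7 mm / 0.702 mm per year = 1218.95 years; at 2 density bands per year that is 1218.95 × 2 ≈ 2438 density bands.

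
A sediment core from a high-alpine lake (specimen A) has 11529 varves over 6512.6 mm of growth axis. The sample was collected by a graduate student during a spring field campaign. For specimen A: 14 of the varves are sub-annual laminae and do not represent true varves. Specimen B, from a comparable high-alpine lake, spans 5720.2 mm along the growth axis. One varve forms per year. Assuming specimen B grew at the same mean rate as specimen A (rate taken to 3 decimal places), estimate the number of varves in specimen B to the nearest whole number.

10106 varves

Specimen A: adjusted count: 11529 − 14 = 11515 varves.
A: 6512.6 mm over 11515 years gives 6512.6 / 11515 ≈ 0.566 mm/year.
For B, 5720.2 / 0.566 = 10106.36 years ≈ 10106 varves.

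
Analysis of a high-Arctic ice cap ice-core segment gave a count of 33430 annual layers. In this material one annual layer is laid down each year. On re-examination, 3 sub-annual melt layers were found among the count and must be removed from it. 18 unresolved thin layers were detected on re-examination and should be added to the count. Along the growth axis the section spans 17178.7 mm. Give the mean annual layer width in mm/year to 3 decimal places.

0.514 mm/year

True annual layer count = 33430 − 3 + 18 = 33445.
Extension rate ≈ 17178.7 / 33445 = 0.514 mm/year.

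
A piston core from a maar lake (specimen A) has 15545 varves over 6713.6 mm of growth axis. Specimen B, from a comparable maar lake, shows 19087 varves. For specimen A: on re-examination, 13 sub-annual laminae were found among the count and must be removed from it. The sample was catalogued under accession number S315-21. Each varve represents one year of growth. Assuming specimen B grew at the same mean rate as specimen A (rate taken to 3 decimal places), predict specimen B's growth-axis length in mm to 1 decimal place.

8245.6 mm

Specimen A: adjusted count: 15545 − 13 = 15532 varves.
A: 6713.6 mm over 15532 years gives 6713.6 / 15532 ≈ 0.432 mm/yr.
For B, 0.432 mm/year × 19087 years = 8245.6 mm.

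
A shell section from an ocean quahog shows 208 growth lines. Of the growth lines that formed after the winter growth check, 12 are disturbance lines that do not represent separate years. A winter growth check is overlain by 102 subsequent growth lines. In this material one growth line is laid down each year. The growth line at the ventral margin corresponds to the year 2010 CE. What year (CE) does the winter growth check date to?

There are 102 growth lines younger than the winter growth check.
Removing the 12 false growth lines leaves 102 − 12 = 90 true growth lines beyond the winter growth check.
Counting back 90 years from 2010 CE places the winter growth check in 2010 − 90 = 1920 CE.

1920 CE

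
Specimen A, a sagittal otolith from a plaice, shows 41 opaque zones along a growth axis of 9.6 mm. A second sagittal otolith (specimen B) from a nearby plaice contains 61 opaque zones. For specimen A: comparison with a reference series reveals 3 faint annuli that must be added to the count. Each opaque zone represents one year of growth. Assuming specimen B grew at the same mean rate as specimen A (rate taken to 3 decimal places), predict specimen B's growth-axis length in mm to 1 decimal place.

13.3 mm

Specimen A: true opaque zone count = 41 + 3 = 44.
A: Extension rate ≈ 9.6 / 44 = 0.218 mm/yr.
For B, 0.218 mm/year × 61 years = 13.3 mm.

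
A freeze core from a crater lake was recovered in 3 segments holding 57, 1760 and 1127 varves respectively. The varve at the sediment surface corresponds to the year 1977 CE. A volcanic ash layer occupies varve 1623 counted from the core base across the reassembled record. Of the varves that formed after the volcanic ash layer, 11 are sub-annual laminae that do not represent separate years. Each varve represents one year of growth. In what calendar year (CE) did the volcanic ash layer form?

Total varves = 57 + 1760 + 1127 = 2944.
Between varve 1623 and the sediment surface there are 2944 − 1623 = 1321 varves.
Removing the 11 false varves leaves 1321 − 11 = 1310 true varves beyond the volcanic ash layer.
The varve at the sediment surface is 1977 CE, so the volcanic ash layer dates to 1977 − 1310 = 667 CE.

667 CE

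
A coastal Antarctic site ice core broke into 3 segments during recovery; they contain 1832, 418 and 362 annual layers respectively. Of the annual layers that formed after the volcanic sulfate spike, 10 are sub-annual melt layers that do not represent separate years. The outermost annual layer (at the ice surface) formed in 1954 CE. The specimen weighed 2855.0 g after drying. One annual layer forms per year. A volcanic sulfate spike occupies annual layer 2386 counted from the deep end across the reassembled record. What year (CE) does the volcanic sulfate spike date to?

1738 CE

Total annual layers = 1832 + 418 + 362 = 2612.
The volcanic sulfate spike sits at annual layer 2386 from the deep end, so 2612 − 2386 = 226 annual layers formed after it.
Removing the 10 false annual layers leaves 226 − 10 = 216 true annual layers beyond the volcanic sulfate spike.
1954 − 216 = 1738 CE.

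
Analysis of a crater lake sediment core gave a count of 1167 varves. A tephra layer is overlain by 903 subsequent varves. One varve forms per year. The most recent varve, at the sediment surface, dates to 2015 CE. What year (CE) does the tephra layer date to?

903 varves post-date the tephra layer.
The varve at the sediment surface is 2015 CE, so the tephra layer dates to 2015 − 903 = 1112 CE.

1112 CE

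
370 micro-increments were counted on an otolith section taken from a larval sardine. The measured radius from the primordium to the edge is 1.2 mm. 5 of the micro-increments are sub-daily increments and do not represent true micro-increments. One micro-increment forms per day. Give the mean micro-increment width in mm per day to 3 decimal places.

0.003 mm per day

Correcting the raw count gives 370 − 5 = 365 true micro-increments.
Extension rate ≈ 1.2 / 365 = 0.003 mm per day.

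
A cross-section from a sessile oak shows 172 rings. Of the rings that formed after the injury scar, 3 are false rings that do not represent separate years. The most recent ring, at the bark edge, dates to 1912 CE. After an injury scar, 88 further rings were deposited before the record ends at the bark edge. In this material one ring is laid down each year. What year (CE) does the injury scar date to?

There are 88 rings younger than the injury scar.
88 − 3 false = 85 true rings after the injury scar.
Counting back 85 years from 1912 CE places the injury scar in 1912 − 85 = 1827 CE.

1827 CE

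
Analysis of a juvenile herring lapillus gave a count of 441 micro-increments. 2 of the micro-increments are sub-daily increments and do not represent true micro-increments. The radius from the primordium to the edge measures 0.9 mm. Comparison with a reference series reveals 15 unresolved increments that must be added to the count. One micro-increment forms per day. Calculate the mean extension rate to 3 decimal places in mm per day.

True micro-increment count = 441 − 2 + 15 = 454.
Extension rate ≈ 0.9 / 454 = 0.002 mm per day.

0.002 mm per day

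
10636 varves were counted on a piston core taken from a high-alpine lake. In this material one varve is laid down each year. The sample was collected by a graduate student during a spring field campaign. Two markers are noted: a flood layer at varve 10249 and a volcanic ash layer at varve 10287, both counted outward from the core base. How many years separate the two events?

Separation: 10287 − 10249 = 38 varves.
At one varve per year, 38 years elapsed between them.

38 years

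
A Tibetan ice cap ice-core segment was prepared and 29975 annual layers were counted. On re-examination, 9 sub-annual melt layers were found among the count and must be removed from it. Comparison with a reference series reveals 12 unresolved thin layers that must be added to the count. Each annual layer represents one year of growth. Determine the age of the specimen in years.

Correcting the raw count gives 29975 − 9 + 12 = 29978 true annual layers.
With a one-to-one annual layer periodicity this is 29978 years.

29978 years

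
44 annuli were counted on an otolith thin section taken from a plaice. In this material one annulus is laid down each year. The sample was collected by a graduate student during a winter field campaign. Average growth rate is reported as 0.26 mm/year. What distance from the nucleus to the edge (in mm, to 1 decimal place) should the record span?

44 years of growth are recorded.
Predicted length = 0.26 mm/year × 44 years = 11.4 mm.

11.4 mm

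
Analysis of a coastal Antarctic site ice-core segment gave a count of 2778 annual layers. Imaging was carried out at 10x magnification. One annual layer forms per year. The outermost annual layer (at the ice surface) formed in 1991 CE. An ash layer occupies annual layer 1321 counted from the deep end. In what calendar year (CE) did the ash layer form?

534 CE

Between annual layer 1321 and the ice surface there are 2778 − 1321 = 1457 annual layers.
Counting back 1457 years from 1991 CE places the ash layer in 1991 − 1457 = 534 CE.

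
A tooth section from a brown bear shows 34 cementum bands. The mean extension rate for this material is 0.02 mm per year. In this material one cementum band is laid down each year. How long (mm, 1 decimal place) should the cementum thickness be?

34 years of growth are recorded.
Predicted length = 0.02 mm/year × 34 years = 0.7 mm.

0.7 mm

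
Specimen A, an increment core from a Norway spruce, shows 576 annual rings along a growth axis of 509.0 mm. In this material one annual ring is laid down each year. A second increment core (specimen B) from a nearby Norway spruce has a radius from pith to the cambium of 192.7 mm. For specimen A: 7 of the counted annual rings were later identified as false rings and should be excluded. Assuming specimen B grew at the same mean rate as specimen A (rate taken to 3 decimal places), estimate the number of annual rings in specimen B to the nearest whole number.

Specimen A: after corrections the count is 576 − 7 = 569 annual rings.
A: Mean rate = 509.0 mm / 569 years ≈ 0.895 mm/year.
B spans 192.7 / 0.895 = 215.31 years ≈ 215 annual rings.

215 annual rings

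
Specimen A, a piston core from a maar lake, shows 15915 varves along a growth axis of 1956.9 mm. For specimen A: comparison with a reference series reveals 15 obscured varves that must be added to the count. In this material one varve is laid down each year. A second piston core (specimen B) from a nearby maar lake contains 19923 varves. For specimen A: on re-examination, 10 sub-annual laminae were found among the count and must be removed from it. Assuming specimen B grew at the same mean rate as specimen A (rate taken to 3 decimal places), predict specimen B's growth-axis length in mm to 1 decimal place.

2450.5 mm

Specimen A: correcting the raw count gives 15915 − 10 + 15 = 15920 true varves.
A: Extension rate ≈ 1956.9 / 15920 = 0.123 mm per year.
For B, 0.123 mm/year × 19923 years = 2450.5 mm.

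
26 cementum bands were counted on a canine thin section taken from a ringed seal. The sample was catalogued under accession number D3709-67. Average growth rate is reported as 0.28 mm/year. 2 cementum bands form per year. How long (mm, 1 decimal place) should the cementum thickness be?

Dividing by 2 cementum bands per year: 26 / 2 = 13 years.
Predicted length = 0.28 mm/year × 13 years = 3.6 mm.

3.6 mm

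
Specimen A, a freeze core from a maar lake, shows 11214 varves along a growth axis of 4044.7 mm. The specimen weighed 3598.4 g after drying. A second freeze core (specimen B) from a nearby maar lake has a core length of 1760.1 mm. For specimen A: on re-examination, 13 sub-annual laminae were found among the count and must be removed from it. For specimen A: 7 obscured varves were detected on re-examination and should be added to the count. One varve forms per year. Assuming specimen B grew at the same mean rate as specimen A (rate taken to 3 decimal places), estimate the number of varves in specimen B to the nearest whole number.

4876 varves

Specimen A: correcting the raw count gives 11214 − 13 + 7 = 11208 true varves.
A: Mean rate = 4044.7 mm / 11208 years ≈ 0.361 mm per year.
B spans 1760.1 / 0.361 = 4875.62 years ≈ 4876 varves.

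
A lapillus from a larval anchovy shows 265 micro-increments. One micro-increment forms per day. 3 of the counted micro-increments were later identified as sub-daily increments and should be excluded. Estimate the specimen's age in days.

262 d

True micro-increment count = 265 − 3 = 262.
One micro-increment per day makes the duration 262 days.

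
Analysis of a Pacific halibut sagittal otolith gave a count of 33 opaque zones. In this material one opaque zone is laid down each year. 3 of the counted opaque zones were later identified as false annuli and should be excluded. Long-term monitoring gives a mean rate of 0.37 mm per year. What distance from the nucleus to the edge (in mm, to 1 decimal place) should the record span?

11.1 mm

Correcting the raw count gives 33 − 3 = 30 true opaque zones.
30 years at 0.37 mm/year gives 0.37 × 30 = 11.1 mm.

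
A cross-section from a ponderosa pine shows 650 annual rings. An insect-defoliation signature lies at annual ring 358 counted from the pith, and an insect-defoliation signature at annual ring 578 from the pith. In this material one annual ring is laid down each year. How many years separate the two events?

578 − 358 = 220 annual rings lie between the two events.
One annual ring per year makes the interval 220 years.

220 years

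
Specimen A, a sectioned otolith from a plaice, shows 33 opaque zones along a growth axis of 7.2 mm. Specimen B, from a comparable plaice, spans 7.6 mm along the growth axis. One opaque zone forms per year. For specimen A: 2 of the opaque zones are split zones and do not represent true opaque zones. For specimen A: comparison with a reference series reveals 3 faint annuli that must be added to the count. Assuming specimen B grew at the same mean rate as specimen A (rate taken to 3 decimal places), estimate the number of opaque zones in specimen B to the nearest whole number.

36 opaque zones

Specimen A: true opaque zone count = 33 − 2 + 3 = 34.
A: Extension rate ≈ 7.2 / 34 = 0.212 mm/year.
B spans 7.6 / 0.212 = 35.85 years ≈ 36 opaque zones.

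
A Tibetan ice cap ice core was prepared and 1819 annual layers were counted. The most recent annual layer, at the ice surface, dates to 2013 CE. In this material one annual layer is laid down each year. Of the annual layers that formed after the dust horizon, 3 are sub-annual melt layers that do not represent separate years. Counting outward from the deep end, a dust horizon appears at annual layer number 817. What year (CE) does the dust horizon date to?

Between annual layer 817 and the ice surface there are 1819 − 817 = 1002 annual layers.
Excluding 3 false annual layers: 1002 − 3 = 999.
Counting back 999 years from 2013 CE places the dust horizon in 2013 − 999 = 1014 CE.

1014 CE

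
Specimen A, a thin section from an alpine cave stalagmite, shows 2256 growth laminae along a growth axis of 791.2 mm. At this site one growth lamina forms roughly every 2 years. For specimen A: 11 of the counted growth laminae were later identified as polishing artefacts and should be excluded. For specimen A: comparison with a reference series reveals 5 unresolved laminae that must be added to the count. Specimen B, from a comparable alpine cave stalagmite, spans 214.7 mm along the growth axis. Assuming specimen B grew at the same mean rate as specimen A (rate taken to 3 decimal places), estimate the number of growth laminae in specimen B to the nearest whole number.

610 growth laminae

Specimen A: after corrections the count is 2256 − 11 + 5 = 2250 growth laminae.
Specimen A: 2250 growth laminae at 2 years each span 2250 × 2 = 4500 years.
A: Mean rate = 791.2 mm / 4500 years ≈ 0.176 mm/year.
B spans 214.7 / 0.176 = 1219.89 years; at 2 years per growth lamina that is 1219.89 / 2 ≈ 610 growth laminae.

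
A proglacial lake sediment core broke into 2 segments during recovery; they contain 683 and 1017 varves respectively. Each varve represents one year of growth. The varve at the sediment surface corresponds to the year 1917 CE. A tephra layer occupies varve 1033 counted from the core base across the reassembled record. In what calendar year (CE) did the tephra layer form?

1250 CE

Total varves = 683 + 1017 = 1700.
The tephra layer sits at varve 1033 from the core base, so 1700 − 1033 = 667 varves formed after it.
The varve at the sediment surface is 1917 CE, so the tephra layer dates to 1917 − 667 = 1250 CE.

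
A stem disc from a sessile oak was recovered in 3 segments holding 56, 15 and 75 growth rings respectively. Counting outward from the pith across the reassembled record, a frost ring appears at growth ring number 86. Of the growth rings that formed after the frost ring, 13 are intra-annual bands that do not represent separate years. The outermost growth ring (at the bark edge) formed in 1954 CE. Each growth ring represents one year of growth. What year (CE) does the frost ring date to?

Total growth rings = 56 + 15 + 75 = 146.
Between growth ring 86 and the bark edge there are 146 − 86 = 60 growth rings.
60 − 13 false = 47 true growth rings after the frost ring.
Counting back 47 years from 1954 CE places the frost ring in 1954 − 47 = 1907 CE.

1907 CE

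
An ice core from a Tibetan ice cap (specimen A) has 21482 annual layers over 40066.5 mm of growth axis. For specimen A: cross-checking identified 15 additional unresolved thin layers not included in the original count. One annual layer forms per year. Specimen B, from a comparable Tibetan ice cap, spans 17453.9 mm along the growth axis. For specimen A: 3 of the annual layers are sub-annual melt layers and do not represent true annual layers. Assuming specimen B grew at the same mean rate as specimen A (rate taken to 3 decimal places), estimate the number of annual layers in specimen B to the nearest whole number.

9364 annual layers

Specimen A: correcting the raw count gives 21482 − 3 + 15 = 21494 true annual layers.
A: Mean rate = 40066.5 mm / 21494 years ≈ 1.864 mm/year.
For B, 17453.9 / 1.864 = 9363.68 years ≈ 9364 annual layers.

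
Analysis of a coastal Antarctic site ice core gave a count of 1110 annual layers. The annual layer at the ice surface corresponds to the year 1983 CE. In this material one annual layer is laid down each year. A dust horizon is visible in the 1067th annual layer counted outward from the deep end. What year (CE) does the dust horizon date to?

1940 CE

The dust horizon sits at annual layer 1067 from the deep end, so 1110 − 1067 = 43 annual layers formed after it.
Counting back 43 years from 1983 CE places the dust horizon in 1983 − 43 = 1940 CE.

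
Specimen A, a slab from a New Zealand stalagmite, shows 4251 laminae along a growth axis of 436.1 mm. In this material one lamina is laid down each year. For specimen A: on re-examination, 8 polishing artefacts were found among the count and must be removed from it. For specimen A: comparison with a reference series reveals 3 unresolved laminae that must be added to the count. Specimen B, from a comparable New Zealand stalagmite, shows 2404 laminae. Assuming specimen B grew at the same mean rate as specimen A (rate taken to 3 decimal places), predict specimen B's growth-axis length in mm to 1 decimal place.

Specimen A: adjusted count: 4251 − 8 + 3 = 4246 laminae.
A: Mean rate = 436.1 mm / 4246 years ≈ 0.103 mm/year.
Length of B = 0.103 × 2404 = 247.6 mm.

247.6 mm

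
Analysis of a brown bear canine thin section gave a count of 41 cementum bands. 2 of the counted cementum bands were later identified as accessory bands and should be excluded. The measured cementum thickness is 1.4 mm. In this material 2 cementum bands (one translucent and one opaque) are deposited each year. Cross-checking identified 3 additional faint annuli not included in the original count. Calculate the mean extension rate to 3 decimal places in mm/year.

0.067 mm/year

True cementum band count = 41 − 2 + 3 = 42.
Dividing by 2 cementum bands per year: 42 / 2 = 21 years.
Extension rate ≈ 1.4 / 21 = 0.067 mm/year.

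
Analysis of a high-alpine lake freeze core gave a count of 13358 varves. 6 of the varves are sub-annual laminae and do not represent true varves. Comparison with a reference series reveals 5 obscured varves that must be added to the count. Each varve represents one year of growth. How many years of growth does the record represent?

Correcting the raw count gives 13358 − 6 + 5 = 13357 true varves.
At one varve per year, that is 13357 years.

13357 years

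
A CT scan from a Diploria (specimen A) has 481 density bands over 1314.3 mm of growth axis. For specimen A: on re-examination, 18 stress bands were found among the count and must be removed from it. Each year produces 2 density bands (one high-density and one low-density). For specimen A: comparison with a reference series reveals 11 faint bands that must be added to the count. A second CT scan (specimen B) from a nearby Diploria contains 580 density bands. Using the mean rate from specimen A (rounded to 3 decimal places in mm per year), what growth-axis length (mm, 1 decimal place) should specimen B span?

Specimen A: adjusted count: 481 − 18 + 11 = 474 density bands.
Specimen A: with 2 density bands per year, 474 / 2 = 237 years.
A: Extension rate ≈ 1314.3 / 237 = 5.546 mm/year.
Specimen B: with 2 density bands per year, 580 / 2 = 290 years. For B, 5.546 mm/year × 290 years = 1608.3 mm.

1608.3 mm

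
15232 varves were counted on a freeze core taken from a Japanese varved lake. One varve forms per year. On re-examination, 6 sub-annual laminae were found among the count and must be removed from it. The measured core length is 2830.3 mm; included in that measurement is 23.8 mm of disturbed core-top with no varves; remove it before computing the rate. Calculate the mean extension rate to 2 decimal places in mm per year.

Adjusted count: 15232 − 6 = 15226 varves.
Removing the 23.8 mm offcut leaves 2830.3 − 23.8 = 2806.5 mm.
2806.5 mm over 15226 years gives 2806.5 / 15226 ≈ 0.18 mm per year.

0.18 mm per year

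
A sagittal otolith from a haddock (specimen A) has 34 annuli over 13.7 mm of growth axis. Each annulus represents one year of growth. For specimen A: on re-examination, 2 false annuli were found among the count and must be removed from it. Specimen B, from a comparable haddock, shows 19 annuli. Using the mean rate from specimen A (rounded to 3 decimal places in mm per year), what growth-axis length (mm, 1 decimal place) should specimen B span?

Specimen A: after corrections the count is 34 − 2 = 32 annuli.
A: Extension rate ≈ 13.7 / 32 = 0.428 mm/year.
B's length ≈ 0.428 × 19 = 8.1 mm.

8.1 mm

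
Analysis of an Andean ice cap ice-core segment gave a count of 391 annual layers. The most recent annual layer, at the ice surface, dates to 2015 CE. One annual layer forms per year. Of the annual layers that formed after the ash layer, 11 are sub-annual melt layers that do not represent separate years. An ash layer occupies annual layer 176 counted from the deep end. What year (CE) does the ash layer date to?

391 − 176 = 215 annual layers lie beyond the ash layer toward the ice surface.
215 − 11 false = 204 true annual layers after the ash layer.
The annual layer at the ice surface is 2015 CE, so the ash layer dates to 2015 − 204 = 1811 CE.

1811 CE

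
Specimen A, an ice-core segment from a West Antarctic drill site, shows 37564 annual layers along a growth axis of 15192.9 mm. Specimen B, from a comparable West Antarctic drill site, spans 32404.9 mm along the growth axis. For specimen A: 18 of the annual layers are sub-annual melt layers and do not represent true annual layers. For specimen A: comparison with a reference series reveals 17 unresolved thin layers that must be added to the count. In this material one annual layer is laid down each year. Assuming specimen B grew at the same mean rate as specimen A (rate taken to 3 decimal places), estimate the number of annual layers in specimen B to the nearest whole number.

80210 annual layers

Specimen A: correcting the raw count gives 37564 − 18 + 17 = 37563 true annual layers.
A: Extension rate ≈ 15192.9 / 37563 = 0.404 mm per year.
B spans 32404.9 / 0.404 = 80210.15 years ≈ 80210 annual layers.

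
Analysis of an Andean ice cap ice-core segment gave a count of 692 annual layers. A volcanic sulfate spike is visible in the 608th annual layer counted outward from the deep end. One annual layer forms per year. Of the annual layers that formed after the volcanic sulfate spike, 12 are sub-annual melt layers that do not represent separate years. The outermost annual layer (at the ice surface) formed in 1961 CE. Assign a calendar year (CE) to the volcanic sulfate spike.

The volcanic sulfate spike sits at annual layer 608 from the deep end, so 692 − 608 = 84 annual layers formed after it.
84 − 12 false = 72 true annual layers after the volcanic sulfate spike.
Counting back 72 years from 1961 CE places the volcanic sulfate spike in 1961 − 72 = 1889 CE.

1889 CE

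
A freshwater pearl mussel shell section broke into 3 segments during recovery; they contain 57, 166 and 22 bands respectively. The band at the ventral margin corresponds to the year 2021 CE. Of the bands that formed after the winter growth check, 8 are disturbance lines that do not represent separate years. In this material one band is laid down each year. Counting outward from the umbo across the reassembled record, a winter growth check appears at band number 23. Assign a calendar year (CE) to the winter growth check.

1807 CE

Total bands = 57 + 166 + 22 = 245.
Between band 23 and the ventral margin there are 245 − 23 = 222 bands.
Excluding 8 false bands: 222 − 8 = 214.
2021 − 214 = 1807 CE.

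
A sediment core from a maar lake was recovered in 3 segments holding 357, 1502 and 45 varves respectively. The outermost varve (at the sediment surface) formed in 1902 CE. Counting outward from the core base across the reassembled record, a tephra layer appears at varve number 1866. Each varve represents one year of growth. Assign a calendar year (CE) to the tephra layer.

Total varves = 357 + 1502 + 45 = 1904.
1904 − 1866 = 38 varves lie beyond the tephra layer toward the sediment surface.
1902 − 38 = 1864 CE.

1864 CE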